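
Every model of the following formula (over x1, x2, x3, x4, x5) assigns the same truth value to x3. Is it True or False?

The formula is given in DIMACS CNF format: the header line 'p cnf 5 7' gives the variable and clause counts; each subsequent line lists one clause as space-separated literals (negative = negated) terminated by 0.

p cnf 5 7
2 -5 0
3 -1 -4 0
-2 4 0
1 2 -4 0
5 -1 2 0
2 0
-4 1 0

True

Suppose x3 = False.
(x2) alone gives x2 = True.
(x4) alone gives x4 = True.
(¬x1) alone gives x1 = False.
Now (x1) is unsatisfied and unit — conflict.
So every satisfying assignment has x3 = True.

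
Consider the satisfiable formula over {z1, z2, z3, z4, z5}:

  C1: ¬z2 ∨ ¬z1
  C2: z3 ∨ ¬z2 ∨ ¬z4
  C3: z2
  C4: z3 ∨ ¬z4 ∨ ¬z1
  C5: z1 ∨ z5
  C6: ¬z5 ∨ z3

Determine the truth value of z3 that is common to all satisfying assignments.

True

Suppose z3 = False.
(z2) alone gives z2 = True.
(¬z1) alone gives z1 = False.
(¬z4) alone gives z4 = False.
(z5) alone gives z5 = True.
Now (¬z5) is unsatisfied and unit — conflict.
So every satisfying assignment has z3 = True.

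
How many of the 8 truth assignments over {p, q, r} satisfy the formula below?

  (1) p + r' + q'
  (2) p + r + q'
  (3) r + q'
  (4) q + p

3

There are 2^3 = 8 truth assignments over (p, q, r).
Check each against the 4 clauses (columns in the order p, q, r):
  F F F  ✗ fails (q + p)
  F F T  ✗ fails (q + p)
  F T F  ✗ fails (p + r + q')
  F T T  ✗ fails (p + r' + q')
  T F F  ✓ satisfies all
  T F T  ✓ satisfies all
  T T F  ✗ fails (r + q')
  T T T  ✓ satisfies all
3 of the 8 rows are models.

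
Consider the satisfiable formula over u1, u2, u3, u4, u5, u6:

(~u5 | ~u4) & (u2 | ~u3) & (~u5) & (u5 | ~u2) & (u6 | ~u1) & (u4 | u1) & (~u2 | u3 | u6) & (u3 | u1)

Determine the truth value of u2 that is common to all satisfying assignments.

False

Suppose u2 = 1.
Unit clause (~u5) forces u5 = 0.
But (u5) is also a unit clause — contradiction.
So every satisfying assignment has u2 = False.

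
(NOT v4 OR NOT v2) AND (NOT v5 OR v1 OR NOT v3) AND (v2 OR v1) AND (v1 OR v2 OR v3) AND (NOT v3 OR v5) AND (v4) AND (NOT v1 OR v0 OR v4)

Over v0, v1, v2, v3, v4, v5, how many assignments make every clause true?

There are 2^6 = 64 truth assignments over (v0, v1, v2, v3, v4, v5).
Split on v5. With v5 = true, the clauses containing v5 are satisfied and NOT v5 drops from the rest; 4 of the 2^5 = 32 assignments to the other variables satisfy what remains.
With v5 = false, by the same count on the reduced clause set, 2 assignments work.
(One model: v0=F, v1=T, v2=F, v3=F, v4=T, v5=F.)
Total: 4 + 2 = 6.

6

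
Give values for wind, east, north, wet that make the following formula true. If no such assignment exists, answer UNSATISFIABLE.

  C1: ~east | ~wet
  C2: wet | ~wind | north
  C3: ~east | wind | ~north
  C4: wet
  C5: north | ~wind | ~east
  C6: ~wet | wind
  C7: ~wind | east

UNSATISFIABLE

(wet) alone gives wet = 1.
(~east) alone gives east = 0.
(wind) alone gives wind = 1.
Now (~wind) is unsatisfied and unit — conflict.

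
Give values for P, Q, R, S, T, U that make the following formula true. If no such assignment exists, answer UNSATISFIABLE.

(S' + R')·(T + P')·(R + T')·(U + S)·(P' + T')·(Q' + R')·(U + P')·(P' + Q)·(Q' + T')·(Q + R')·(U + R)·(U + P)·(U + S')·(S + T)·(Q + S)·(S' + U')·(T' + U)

UNSATISFIABLE

Suppose S = 0.
Unit clause (U) forces U = 1.
Unit clause (T) forces T = 1.
Unit clause (R) forces R = 1.
Unit clause (P') forces P = 0.
Unit clause (Q') forces Q = 0.
But (Q) is also a unit clause — contradiction.
Backtrack on S: now try S = 1.
Unit clause (R') forces R = 0.
Unit clause (T') forces T = 0.
Unit clause (P') forces P = 0.
Unit clause (U) forces U = 1.
But (U') is also a unit clause — contradiction.
Both values of S lead to a conflict.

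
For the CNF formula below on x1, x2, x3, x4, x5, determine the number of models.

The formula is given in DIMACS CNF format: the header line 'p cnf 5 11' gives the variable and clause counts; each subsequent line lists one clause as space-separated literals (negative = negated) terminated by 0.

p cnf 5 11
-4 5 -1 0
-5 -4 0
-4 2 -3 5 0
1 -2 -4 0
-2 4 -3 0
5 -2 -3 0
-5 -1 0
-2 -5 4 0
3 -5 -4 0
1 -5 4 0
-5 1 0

There are 2^5 = 32 truth assignments over (x1, x2, x3, x4, x5).
Split on x4. With x4 = True, the clauses containing x4 are satisfied and ¬x4 drops from the rest; 1 of the 2^4 = 16 assignments to the other variables satisfy what remains.
With x4 = False, by the same count on the reduced clause set, 6 assignments work.
Total: 1 + 6 = 7.

7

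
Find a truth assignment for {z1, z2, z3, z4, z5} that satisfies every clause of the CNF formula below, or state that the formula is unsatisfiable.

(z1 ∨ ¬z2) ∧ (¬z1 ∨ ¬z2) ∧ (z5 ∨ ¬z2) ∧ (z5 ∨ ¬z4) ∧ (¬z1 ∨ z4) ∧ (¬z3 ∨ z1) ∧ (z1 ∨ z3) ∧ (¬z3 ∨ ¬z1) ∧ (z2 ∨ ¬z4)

UNSATISFIABLE

Case z1 = True:
(¬z2) alone gives z2 = False.
(z4) alone gives z4 = True.
Now (¬z4) is unsatisfied and unit — conflict.
So z1 must be the other value — set z1 = False.
(¬z2) alone gives z2 = False.
(¬z3) alone gives z3 = False.
Now (z3) is unsatisfied and unit — conflict.
Either choice for z1 ends in contradiction.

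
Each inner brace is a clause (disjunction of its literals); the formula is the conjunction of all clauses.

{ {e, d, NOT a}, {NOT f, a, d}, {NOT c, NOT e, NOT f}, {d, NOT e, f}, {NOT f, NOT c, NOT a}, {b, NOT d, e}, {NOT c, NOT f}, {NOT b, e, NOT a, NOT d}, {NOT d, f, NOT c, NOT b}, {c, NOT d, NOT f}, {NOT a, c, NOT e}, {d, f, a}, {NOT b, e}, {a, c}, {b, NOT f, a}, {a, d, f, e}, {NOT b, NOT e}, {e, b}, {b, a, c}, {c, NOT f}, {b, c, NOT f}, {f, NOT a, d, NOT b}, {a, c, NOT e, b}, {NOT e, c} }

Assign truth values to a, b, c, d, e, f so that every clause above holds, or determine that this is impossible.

a: true, b: false, c: true, d: true, e: true, f: false

Suppose c = true.
From the singleton clause (NOT f), f = false.
Suppose d = true.
From the singleton clause (NOT b), b = false.
From the singleton clause (e), e = true.
No clause remains; a is free.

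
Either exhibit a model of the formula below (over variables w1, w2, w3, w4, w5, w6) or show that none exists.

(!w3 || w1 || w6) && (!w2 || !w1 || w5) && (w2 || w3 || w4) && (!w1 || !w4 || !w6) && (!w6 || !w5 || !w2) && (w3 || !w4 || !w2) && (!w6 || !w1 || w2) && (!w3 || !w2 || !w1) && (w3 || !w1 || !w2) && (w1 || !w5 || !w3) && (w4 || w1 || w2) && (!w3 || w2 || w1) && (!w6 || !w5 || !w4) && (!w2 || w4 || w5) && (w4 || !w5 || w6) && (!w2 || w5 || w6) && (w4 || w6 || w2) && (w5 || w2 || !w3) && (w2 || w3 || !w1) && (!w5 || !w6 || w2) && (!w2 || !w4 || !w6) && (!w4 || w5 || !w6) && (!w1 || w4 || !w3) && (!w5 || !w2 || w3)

Branch on w3: set w3 = false.
Branch on w2: set w2 = false.
(w4) alone gives w4 = true.
(!w1) alone gives w1 = false.
Branch on w6: set w6 = false.
Every clause is now satisfied; w5 is unconstrained.

w1 ↦ false,  w2 ↦ false,  w3 ↦ false,  w4 ↦ true,  w5 ↦ true,  w6 ↦ false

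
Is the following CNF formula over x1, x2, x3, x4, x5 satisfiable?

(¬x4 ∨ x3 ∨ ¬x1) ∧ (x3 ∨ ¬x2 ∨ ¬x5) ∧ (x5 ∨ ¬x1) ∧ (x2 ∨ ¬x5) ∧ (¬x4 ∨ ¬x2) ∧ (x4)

(x4) alone gives x4 = True.
(¬x2) alone gives x2 = False.
(¬x5) alone gives x5 = False.
(¬x1) alone gives x1 = False.
No clause remains; x3 is free.
A satisfying assignment: x1: False; x2: False; x3: True; x4: True; x5: False.

Yes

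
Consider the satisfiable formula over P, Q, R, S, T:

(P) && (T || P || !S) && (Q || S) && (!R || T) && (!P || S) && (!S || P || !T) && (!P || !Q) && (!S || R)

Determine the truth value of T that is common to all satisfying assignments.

True

Suppose T = false.
From the singleton clause (P), P = true.
From the singleton clause (!R), R = false.
From the singleton clause (S), S = true.
But (!S) is also a unit clause — contradiction.
So every satisfying assignment has T = True.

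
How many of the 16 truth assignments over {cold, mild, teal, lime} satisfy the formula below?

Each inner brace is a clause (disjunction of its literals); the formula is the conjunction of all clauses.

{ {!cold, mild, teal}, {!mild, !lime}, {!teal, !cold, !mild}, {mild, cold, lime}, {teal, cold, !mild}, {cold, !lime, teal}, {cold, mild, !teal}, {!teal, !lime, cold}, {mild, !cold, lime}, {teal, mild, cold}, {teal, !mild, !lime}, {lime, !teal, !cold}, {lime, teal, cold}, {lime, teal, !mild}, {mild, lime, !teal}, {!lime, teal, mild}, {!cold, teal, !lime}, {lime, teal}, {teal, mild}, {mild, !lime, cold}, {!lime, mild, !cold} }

1

There are 2^4 = 16 truth assignments over (cold, mild, teal, lime).
Check each against the 21 clauses (columns in the order cold, mild, teal, lime):
  F F F F  ✗ fails (mild || cold || lime)
  F F F T  ✗ fails (cold || !lime || teal)
  F F T F  ✗ fails (mild || cold || lime)
  F F T T  ✗ fails (cold || mild || !teal)
  F T F F  ✗ fails (teal || cold || !mild)
  F T F T  ✗ fails (!mild || !lime)
  F T T F  ✓ satisfies all
  F T T T  ✗ fails (!mild || !lime)
  T F F F  ✗ fails (!cold || mild || teal)
  T F F T  ✗ fails (!cold || mild || teal)
  T F T F  ✗ fails (mild || !cold || lime)
  T F T T  ✗ fails (!lime || mild || !cold)
  T T F F  ✗ fails (lime || teal || !mild)
  T T F T  ✗ fails (!mild || !lime)
  T T T F  ✗ fails (!teal || !cold || !mild)
  T T T T  ✗ fails (!mild || !lime)
1 of the 16 rows is a model.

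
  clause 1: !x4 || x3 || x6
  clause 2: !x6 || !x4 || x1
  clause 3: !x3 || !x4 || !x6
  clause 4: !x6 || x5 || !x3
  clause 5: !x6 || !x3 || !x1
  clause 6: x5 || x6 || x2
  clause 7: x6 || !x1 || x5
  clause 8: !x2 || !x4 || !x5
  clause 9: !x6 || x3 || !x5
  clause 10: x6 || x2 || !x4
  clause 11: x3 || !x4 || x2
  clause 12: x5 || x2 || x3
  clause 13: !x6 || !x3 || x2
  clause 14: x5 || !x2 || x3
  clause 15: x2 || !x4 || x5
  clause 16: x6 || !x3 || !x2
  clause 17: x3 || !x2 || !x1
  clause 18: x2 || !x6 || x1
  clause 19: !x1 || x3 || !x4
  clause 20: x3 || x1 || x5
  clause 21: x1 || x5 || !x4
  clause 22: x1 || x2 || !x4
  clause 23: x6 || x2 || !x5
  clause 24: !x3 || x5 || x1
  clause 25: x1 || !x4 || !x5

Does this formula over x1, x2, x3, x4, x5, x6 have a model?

Satisfiable

Branch on x4: set x4 = false.
Branch on x6: set x6 = true.
Branch on x5: set x5 = true.
From the singleton clause (x3), x3 = true.
From the singleton clause (!x1), x1 = false.
From the singleton clause (x2), x2 = true.
All clauses are satisfied.
A satisfying assignment: x1: false, x2: true, x3: true, x4: false, x5: true, x6: true.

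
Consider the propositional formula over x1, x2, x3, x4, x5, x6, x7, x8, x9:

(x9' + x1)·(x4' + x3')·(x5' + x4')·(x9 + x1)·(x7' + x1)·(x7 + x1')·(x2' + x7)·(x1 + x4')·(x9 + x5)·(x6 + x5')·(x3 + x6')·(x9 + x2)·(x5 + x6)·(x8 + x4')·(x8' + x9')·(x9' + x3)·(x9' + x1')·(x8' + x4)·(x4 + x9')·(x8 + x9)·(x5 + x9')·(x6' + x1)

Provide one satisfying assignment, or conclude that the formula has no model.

Suppose x9 = 0.
(x1) alone gives x1 = 1.
(x7) alone gives x7 = 1.
(x5) alone gives x5 = 1.
(x4') alone gives x4 = 0.
(x6) alone gives x6 = 1.
(x3) alone gives x3 = 1.
(x2) alone gives x2 = 1.
(x8') alone gives x8 = 0.
Now (x8) is unsatisfied and unit — conflict.
So x9 must be the other value — set x9 = 1.
(x1) alone gives x1 = 1.
Now (x1') is unsatisfied and unit — conflict.
Either choice for x9 ends in contradiction.

UNSATISFIABLE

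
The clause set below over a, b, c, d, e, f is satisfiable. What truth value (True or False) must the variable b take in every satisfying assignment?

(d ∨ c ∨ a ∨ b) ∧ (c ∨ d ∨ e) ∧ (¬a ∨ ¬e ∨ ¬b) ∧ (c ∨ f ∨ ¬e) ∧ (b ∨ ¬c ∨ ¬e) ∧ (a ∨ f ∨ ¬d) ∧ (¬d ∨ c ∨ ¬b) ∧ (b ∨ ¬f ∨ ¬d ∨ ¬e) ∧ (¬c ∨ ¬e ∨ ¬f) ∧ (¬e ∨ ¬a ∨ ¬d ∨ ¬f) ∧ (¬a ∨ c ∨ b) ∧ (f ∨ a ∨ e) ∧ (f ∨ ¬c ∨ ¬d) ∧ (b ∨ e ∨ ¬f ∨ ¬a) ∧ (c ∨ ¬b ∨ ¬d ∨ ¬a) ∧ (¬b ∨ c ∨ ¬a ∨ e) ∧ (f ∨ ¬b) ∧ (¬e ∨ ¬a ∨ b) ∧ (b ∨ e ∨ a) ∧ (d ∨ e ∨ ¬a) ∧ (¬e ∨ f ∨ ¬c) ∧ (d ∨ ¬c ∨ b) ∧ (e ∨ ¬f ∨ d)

Suppose b = False.
Case c = False:
Unit clause (¬a) forces a = False.
Unit clause (d) forces d = True.
Unit clause (f) forces f = True.
Unit clause (¬e) forces e = False.
But (e) is also a unit clause — contradiction.
So c must be the other value — set c = True.
Unit clause (¬e) forces e = False.
Unit clause (a) forces a = True.
Unit clause (¬f) forces f = False.
Unit clause (¬d) forces d = False.
But (d) is also a unit clause — contradiction.
Either choice for c ends in contradiction.
So every satisfying assignment has b = True.

True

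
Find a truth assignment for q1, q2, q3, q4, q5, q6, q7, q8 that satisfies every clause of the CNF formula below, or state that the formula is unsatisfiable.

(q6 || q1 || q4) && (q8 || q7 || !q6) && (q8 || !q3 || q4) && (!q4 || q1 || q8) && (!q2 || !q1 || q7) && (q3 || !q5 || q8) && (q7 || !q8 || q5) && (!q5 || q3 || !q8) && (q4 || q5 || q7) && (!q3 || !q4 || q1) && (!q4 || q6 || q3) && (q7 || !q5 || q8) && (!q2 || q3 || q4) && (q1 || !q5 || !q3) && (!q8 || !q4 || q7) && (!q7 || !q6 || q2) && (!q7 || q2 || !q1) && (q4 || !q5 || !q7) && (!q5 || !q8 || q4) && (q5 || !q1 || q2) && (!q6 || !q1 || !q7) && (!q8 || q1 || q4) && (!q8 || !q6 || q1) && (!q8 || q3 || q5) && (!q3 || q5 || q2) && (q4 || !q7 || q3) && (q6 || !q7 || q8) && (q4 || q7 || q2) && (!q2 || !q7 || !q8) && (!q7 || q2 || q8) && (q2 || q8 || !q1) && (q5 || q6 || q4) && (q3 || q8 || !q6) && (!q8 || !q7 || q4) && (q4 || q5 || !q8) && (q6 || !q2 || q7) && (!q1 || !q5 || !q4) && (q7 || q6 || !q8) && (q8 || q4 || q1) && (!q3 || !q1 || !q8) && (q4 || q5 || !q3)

Case q6 = true:
Case q8 = true:
From the singleton clause (q1), q1 = true.
From the singleton clause (!q7), q7 = false.
From the singleton clause (!q2), q2 = false.
From the singleton clause (q5), q5 = true.
From the singleton clause (q3), q3 = true.
That conflicts with the unit clause (!q3).
Undo q8 and try q8 = false.
From the singleton clause (q7), q7 = true.
From the singleton clause (q2), q2 = true.
From the singleton clause (!q1), q1 = false.
From the singleton clause (!q4), q4 = false.
That conflicts with the unit clause (q4).
Both values of q8 lead to a conflict.
Undo q6 and try q6 = false.
Case q1 = true:
Case q2 = false:
From the singleton clause (!q7), q7 = false.
From the singleton clause (q5), q5 = true.
From the singleton clause (q8), q8 = true.
That conflicts with the unit clause (!q8).
Undo q2 and try q2 = true.
From the singleton clause (q7), q7 = true.
From the singleton clause (q8), q8 = true.
That conflicts with the unit clause (!q8).
Both values of q2 lead to a conflict.
Undo q1 and try q1 = false.
From the singleton clause (q4), q4 = true.
From the singleton clause (q8), q8 = true.
From the singleton clause (!q3), q3 = false.
That conflicts with the unit clause (q3).
Both values of q1 lead to a conflict.
Both values of q6 lead to a conflict.

UNSATISFIABLE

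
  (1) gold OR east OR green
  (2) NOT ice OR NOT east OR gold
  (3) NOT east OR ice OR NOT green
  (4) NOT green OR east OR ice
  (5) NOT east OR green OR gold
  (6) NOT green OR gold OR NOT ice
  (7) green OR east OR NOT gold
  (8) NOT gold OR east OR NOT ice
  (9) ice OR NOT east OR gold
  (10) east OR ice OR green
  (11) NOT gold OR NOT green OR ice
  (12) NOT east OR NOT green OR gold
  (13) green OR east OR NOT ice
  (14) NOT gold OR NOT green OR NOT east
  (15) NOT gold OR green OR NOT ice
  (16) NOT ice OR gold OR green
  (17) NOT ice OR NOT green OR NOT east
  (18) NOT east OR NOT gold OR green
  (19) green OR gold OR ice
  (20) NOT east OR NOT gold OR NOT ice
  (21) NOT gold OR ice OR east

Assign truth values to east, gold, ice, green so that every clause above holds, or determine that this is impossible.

Case gold = true:
Case green = true:
Unit clause (ice) forces ice = true.
Unit clause (east) forces east = true.
That conflicts with the unit clause (NOT east).
Undo green and try green = false.
Unit clause (east) forces east = true.
That conflicts with the unit clause (NOT east).
Either choice for green ends in contradiction.
Undo gold and try gold = false.
Case east = true:
Unit clause (NOT ice) forces ice = false.
That conflicts with the unit clause (ice).
Undo east and try east = false.
Unit clause (green) forces green = true.
Unit clause (ice) forces ice = true.
That conflicts with the unit clause (NOT ice).
Either choice for east ends in contradiction.
Either choice for gold ends in contradiction.

UNSATISFIABLE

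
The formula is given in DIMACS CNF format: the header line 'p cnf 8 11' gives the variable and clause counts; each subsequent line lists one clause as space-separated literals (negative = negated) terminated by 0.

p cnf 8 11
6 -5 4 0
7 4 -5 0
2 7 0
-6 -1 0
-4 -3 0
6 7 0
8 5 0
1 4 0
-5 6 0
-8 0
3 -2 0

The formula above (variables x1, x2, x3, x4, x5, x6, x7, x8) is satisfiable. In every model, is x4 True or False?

True

Suppose x4 = False.
From the singleton clause (x1), x1 = True.
From the singleton clause (¬x6), x6 = False.
From the singleton clause (¬x5), x5 = False.
From the singleton clause (x7), x7 = True.
From the singleton clause (x8), x8 = True.
Now (¬x8) is unsatisfied and unit — conflict.
So every satisfying assignment has x4 = True.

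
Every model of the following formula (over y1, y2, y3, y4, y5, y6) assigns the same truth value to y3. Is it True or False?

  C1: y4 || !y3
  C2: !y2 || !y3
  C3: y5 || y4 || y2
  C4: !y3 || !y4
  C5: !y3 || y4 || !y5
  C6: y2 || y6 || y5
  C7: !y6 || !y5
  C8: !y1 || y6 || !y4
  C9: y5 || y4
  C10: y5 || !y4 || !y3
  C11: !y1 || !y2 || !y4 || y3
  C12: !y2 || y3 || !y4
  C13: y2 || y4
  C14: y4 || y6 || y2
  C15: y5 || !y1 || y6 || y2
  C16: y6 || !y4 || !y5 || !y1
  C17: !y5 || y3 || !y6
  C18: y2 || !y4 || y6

False

Suppose y3 = true.
(y4) alone gives y4 = true.
But (!y4) is also a unit clause — contradiction.
So every satisfying assignment has y3 = False.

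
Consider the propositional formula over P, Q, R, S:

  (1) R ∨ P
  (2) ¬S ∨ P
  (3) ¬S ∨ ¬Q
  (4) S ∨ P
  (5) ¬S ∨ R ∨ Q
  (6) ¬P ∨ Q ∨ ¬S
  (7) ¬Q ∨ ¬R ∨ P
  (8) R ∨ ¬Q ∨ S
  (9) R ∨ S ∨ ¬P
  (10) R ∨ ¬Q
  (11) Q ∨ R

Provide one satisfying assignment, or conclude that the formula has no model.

P ↦ True, Q ↦ False, R ↦ True, S ↦ False

Branch on R: set R = True.
Branch on S: set S = False.
The clause (P) is unit, so P = True.
Every clause is now satisfied; Q is unconstrained.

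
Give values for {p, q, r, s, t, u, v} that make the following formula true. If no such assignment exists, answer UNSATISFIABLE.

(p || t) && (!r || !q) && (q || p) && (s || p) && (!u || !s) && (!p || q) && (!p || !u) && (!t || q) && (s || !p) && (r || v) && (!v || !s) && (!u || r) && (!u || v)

UNSATISFIABLE

Suppose p = true.
The clause (q) is unit, so q = true.
The clause (!r) is unit, so r = false.
The clause (!u) is unit, so u = false.
The clause (s) is unit, so s = true.
The clause (v) is unit, so v = true.
Now (!v) is unsatisfied and unit — conflict.
Backtrack on p: now try p = false.
The clause (t) is unit, so t = true.
The clause (q) is unit, so q = true.
The clause (!r) is unit, so r = false.
The clause (s) is unit, so s = true.
The clause (!u) is unit, so u = false.
The clause (v) is unit, so v = true.
Now (!v) is unsatisfied and unit — conflict.
Both values of p lead to a conflict.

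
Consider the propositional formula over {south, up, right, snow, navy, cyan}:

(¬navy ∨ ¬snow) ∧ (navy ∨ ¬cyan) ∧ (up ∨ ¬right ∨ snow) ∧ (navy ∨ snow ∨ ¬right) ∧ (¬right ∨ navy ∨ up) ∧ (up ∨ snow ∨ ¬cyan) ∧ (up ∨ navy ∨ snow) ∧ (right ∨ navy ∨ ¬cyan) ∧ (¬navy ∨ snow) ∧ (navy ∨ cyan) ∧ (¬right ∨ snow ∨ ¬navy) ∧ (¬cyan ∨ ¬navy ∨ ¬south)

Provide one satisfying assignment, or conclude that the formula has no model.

Try navy = False.
From the singleton clause (¬cyan), cyan = False.
That conflicts with the unit clause (cyan).
Undo navy and try navy = True.
From the singleton clause (¬snow), snow = False.
That conflicts with the unit clause (snow).
Both values of navy lead to a conflict.

UNSATISFIABLE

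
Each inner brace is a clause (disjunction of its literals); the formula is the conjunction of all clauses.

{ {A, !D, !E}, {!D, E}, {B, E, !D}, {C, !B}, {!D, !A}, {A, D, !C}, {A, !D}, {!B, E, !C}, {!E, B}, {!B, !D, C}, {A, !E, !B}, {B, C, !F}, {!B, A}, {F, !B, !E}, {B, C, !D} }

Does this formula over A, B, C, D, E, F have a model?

Yes

Suppose D = false.
Suppose C = true.
The clause (A) is unit, so A = true.
Suppose B = false.
The clause (!E) is unit, so E = false.
All clauses hold; F can take either value.
A satisfying assignment: A: true; B: false; C: true; D: false; E: false; F: false.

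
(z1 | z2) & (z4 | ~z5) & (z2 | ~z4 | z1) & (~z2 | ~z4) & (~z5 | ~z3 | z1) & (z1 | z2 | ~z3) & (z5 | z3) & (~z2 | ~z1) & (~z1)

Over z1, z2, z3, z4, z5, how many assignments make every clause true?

There are 2^5 = 32 truth assignments over (z1, z2, z3, z4, z5).
Split on z4. With z4 = 1, the clauses containing z4 are satisfied and ~z4 drops from the rest; 0 of the 2^4 = 16 assignments to the other variables satisfy what remains.
With z4 = 0, by the same count on the reduced clause set, 1 assignment works.
(One model: z1=F, z2=T, z3=T, z4=F, z5=F.)
Total: 0 + 1 = 1.

1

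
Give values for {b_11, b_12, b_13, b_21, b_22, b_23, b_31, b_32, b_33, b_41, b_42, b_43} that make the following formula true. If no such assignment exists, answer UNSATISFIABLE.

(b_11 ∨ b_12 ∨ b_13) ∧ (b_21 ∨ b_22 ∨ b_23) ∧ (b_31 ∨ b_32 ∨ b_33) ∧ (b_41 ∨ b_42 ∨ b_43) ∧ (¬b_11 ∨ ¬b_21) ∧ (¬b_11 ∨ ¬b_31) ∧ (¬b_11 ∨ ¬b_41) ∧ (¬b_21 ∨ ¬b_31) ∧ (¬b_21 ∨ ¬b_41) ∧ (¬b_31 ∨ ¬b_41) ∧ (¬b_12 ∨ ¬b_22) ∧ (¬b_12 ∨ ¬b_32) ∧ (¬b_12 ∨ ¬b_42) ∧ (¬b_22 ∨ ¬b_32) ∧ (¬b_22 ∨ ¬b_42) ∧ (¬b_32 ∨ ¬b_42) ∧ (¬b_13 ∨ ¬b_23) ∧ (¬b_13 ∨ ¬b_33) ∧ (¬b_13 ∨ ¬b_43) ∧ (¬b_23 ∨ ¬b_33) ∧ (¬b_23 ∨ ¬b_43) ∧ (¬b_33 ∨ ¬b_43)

UNSATISFIABLE

Try b_11 = False.
Try b_12 = True.
The clause (¬b_22) is unit, so b_22 = False.
The clause (¬b_32) is unit, so b_32 = False.
The clause (¬b_42) is unit, so b_42 = False.
Try b_21 = True.
The clause (¬b_31) is unit, so b_31 = False.
The clause (b_33) is unit, so b_33 = True.
The clause (¬b_41) is unit, so b_41 = False.
The clause (b_43) is unit, so b_43 = True.
Now (¬b_43) is unsatisfied and unit — conflict.
Backtrack on b_21: now try b_21 = False.
The clause (b_23) is unit, so b_23 = True.
The clause (¬b_13) is unit, so b_13 = False.
The clause (¬b_33) is unit, so b_33 = False.
The clause (b_31) is unit, so b_31 = True.
The clause (¬b_41) is unit, so b_41 = False.
The clause (b_43) is unit, so b_43 = True.
Now (¬b_43) is unsatisfied and unit — conflict.
Both values of b_21 lead to a conflict.
Backtrack on b_12: now try b_12 = False.
The clause (b_13) is unit, so b_13 = True.
The clause (¬b_23) is unit, so b_23 = False.
The clause (¬b_33) is unit, so b_33 = False.
The clause (¬b_43) is unit, so b_43 = False.
Try b_21 = True.
The clause (¬b_31) is unit, so b_31 = False.
The clause (b_32) is unit, so b_32 = True.
The clause (¬b_41) is unit, so b_41 = False.
The clause (b_42) is unit, so b_42 = True.
Now (¬b_42) is unsatisfied and unit — conflict.
Backtrack on b_21: now try b_21 = False.
The clause (b_22) is unit, so b_22 = True.
The clause (¬b_32) is unit, so b_32 = False.
The clause (b_31) is unit, so b_31 = True.
The clause (¬b_41) is unit, so b_41 = False.
The clause (b_42) is unit, so b_42 = True.
Now (¬b_42) is unsatisfied and unit — conflict.
Both values of b_21 lead to a conflict.
Both values of b_12 lead to a conflict.
Backtrack on b_11: now try b_11 = True.
The clause (¬b_21) is unit, so b_21 = False.
The clause (¬b_31) is unit, so b_31 = False.
The clause (¬b_41) is unit, so b_41 = False.
Try b_22 = True.
The clause (¬b_12) is unit, so b_12 = False.
The clause (¬b_32) is unit, so b_32 = False.
The clause (b_33) is unit, so b_33 = True.
The clause (¬b_42) is unit, so b_42 = False.
The clause (b_43) is unit, so b_43 = True.
Now (¬b_43) is unsatisfied and unit — conflict.
Backtrack on b_22: now try b_22 = False.
The clause (b_23) is unit, so b_23 = True.
The clause (¬b_13) is unit, so b_13 = False.
The clause (¬b_33) is unit, so b_33 = False.
The clause (b_32) is unit, so b_32 = True.
The clause (¬b_12) is unit, so b_12 = False.
The clause (¬b_42) is unit, so b_42 = False.
The clause (b_43) is unit, so b_43 = True.
Now (¬b_43) is unsatisfied and unit — conflict.
Both values of b_22 lead to a conflict.
Both values of b_11 lead to a conflict.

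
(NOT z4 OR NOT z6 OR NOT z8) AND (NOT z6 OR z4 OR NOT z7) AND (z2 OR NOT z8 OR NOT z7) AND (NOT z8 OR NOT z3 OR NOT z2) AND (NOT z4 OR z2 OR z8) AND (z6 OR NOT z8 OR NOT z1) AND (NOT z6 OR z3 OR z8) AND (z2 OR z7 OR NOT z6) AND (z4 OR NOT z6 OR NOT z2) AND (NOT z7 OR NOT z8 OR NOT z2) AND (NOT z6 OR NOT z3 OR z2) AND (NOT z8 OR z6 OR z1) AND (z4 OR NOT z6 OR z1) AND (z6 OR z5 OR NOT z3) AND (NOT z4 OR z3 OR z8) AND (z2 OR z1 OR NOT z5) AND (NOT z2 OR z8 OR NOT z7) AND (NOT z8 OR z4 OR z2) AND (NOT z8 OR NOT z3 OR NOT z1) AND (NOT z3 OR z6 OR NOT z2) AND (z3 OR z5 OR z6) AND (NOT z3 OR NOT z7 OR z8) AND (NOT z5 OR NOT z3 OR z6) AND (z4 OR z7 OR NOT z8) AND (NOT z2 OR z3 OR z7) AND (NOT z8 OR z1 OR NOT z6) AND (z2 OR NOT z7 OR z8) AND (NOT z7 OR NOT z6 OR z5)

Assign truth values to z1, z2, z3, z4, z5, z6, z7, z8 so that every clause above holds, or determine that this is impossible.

z1=false,  z2=true,  z3=true,  z4=true,  z5=true,  z6=true,  z7=false,  z8=false

Suppose z4 = true.
Suppose z6 = true.
The clause (NOT z8) is unit, so z8 = false.
The clause (z2) is unit, so z2 = true.
The clause (z3) is unit, so z3 = true.
The clause (NOT z7) is unit, so z7 = false.
No clause remains; z1, z5 are free.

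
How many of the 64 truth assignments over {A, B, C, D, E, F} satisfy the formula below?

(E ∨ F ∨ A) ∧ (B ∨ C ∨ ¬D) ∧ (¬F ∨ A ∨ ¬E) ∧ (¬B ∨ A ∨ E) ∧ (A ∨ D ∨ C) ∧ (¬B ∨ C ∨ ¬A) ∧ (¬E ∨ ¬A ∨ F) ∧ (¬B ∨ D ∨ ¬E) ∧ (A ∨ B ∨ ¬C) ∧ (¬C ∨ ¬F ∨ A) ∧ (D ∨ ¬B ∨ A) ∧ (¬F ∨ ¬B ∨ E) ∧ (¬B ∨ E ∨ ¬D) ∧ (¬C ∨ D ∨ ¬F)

There are 2^6 = 64 truth assignments over (A, B, C, D, E, F).
Split on D. With D = True, the clauses containing D are satisfied and ¬D drops from the rest; 6 of the 2^5 = 32 assignments to the other variables satisfy what remains.
With D = False, by the same count on the reduced clause set, 5 assignments work.
Total: 6 + 5 = 11.

11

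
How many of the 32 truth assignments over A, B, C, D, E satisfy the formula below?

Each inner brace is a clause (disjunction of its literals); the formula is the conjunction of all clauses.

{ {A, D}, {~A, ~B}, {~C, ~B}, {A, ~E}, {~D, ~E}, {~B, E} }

There are 2^5 = 32 truth assignments over (A, B, C, D, E).
Split on C. With C = 1, the clauses containing C are satisfied and ~C drops from the rest; 4 of the 2^4 = 16 assignments to the other variables satisfy what remains.
With C = 0, by the same count on the reduced clause set, 4 assignments work.
(One model: A=F, B=F, C=F, D=T, E=F.)
Total: 4 + 4 = 8.

8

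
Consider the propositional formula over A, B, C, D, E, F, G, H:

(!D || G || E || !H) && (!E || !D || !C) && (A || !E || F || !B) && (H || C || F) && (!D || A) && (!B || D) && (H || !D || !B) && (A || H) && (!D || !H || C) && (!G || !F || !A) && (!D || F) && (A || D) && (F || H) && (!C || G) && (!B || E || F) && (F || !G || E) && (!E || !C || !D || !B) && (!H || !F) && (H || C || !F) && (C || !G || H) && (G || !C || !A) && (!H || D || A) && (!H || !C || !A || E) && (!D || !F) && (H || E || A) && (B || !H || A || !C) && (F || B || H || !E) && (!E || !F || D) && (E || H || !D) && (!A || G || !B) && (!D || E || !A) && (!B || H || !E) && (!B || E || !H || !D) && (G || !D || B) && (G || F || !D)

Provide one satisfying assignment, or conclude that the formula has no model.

Branch on D: set D = false.
(!B) alone gives B = false.
(A) alone gives A = true.
Branch on G: set G = false.
(!C) alone gives C = false.
Branch on H: set H = true.
(!F) alone gives F = false.
All clauses hold; E can take either value.

A: true; B: false; C: false; D: false; E: false; F: false; G: false; H: true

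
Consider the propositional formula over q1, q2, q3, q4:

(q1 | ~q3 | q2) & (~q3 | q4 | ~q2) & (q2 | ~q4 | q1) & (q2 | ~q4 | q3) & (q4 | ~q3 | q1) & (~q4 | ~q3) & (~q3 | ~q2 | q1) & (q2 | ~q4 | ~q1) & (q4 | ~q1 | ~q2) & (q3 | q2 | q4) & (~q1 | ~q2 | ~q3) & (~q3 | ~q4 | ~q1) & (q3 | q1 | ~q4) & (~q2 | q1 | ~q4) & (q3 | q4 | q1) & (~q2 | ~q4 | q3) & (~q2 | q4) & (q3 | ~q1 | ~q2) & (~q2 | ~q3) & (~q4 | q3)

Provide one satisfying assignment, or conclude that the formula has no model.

Branch on q4: set q4 = 0.
(~q2) alone gives q2 = 0.
(q3) alone gives q3 = 1.
(q1) alone gives q1 = 1.
Every clause now holds.

q1 ↦ 1; q2 ↦ 0; q3 ↦ 1; q4 ↦ 0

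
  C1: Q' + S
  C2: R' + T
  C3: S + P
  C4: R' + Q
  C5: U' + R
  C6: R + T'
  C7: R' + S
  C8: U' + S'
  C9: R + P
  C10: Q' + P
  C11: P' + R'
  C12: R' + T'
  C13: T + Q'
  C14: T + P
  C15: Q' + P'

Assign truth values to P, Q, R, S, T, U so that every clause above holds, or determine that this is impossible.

P=1, Q=0, R=0, S=1, T=0, U=0

Branch on Q: set Q = 0.
From the singleton clause (R'), R = 0.
From the singleton clause (U'), U = 0.
From the singleton clause (T'), T = 0.
From the singleton clause (P), P = 1.
All clauses hold; S can take either value.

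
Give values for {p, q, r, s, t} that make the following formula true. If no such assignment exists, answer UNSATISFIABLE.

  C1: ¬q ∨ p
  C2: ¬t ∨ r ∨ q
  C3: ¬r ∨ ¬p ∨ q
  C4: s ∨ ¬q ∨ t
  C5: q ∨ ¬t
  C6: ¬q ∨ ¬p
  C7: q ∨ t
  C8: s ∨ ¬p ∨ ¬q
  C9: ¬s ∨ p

UNSATISFIABLE

Branch on q: set q = False.
From the singleton clause (¬t), t = False.
But (t) is also a unit clause — contradiction.
Backtrack on q: now try q = True.
From the singleton clause (p), p = True.
But (¬p) is also a unit clause — contradiction.
Both values of q lead to a conflict.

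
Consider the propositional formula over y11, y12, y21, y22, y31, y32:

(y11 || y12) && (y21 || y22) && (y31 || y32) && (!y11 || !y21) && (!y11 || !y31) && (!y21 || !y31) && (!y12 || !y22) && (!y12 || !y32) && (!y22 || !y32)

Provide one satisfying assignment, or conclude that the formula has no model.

UNSATISFIABLE

Try y11 = true.
Unit clause (!y21) forces y21 = false.
Unit clause (y22) forces y22 = true.
Unit clause (!y31) forces y31 = false.
Unit clause (y32) forces y32 = true.
But (!y32) is also a unit clause — contradiction.
That branch fails; take y11 = false instead.
Unit clause (y12) forces y12 = true.
Unit clause (!y22) forces y22 = false.
Unit clause (y21) forces y21 = true.
Unit clause (!y31) forces y31 = false.
Unit clause (y32) forces y32 = true.
But (!y32) is also a unit clause — contradiction.
Either choice for y11 ends in contradiction.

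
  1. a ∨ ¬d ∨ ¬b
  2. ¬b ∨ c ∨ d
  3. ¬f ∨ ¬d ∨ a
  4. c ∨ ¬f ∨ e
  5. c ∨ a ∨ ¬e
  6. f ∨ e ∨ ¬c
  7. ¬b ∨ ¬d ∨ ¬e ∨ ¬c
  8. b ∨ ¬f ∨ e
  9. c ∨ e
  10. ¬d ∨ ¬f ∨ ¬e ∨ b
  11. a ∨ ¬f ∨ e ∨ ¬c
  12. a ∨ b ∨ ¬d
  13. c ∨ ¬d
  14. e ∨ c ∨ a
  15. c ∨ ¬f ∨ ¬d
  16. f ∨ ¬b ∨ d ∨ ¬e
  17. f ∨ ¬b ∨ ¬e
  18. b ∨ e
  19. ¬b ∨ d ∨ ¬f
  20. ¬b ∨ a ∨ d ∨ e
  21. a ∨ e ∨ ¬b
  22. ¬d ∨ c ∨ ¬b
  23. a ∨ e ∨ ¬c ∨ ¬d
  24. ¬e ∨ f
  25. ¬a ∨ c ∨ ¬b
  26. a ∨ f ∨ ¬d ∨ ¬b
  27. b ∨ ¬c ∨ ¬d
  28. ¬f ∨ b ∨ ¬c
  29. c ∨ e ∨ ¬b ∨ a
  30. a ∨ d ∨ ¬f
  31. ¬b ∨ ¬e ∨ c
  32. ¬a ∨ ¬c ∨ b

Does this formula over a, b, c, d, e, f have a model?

Suppose c = True.
Suppose f = True.
The clause (b) is unit, so b = True.
The clause (d) is unit, so d = True.
The clause (a) is unit, so a = True.
The clause (¬e) is unit, so e = False.
All clauses are satisfied.
A satisfying assignment: a=True, b=True, c=True, d=True, e=False, f=True.

Yes, satisfiable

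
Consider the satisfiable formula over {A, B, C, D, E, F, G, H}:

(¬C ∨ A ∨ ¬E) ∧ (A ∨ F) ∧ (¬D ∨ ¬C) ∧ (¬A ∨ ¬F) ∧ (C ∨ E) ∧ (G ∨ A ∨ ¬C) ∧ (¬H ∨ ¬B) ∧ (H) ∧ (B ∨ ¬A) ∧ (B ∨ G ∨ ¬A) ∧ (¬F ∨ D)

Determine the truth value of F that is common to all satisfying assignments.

Suppose F = False.
The clause (A) is unit, so A = True.
The clause (H) is unit, so H = True.
The clause (¬B) is unit, so B = False.
That conflicts with the unit clause (B).
So every satisfying assignment has F = True.

True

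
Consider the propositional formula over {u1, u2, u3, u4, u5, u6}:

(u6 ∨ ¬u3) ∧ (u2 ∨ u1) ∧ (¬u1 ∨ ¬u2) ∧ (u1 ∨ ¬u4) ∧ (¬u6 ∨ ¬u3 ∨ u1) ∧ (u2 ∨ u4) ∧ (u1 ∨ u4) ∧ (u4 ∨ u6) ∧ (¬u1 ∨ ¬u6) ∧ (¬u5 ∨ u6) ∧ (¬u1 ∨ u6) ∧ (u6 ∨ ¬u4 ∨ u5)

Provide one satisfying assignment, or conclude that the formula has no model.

UNSATISFIABLE

Try u6 = True.
The clause (¬u1) is unit, so u1 = False.
The clause (u2) is unit, so u2 = True.
The clause (¬u4) is unit, so u4 = False.
But (u4) is also a unit clause — contradiction.
Backtrack on u6: now try u6 = False.
The clause (¬u3) is unit, so u3 = False.
The clause (u4) is unit, so u4 = True.
The clause (u1) is unit, so u1 = True.
But (¬u1) is also a unit clause — contradiction.
Both values of u6 lead to a conflict.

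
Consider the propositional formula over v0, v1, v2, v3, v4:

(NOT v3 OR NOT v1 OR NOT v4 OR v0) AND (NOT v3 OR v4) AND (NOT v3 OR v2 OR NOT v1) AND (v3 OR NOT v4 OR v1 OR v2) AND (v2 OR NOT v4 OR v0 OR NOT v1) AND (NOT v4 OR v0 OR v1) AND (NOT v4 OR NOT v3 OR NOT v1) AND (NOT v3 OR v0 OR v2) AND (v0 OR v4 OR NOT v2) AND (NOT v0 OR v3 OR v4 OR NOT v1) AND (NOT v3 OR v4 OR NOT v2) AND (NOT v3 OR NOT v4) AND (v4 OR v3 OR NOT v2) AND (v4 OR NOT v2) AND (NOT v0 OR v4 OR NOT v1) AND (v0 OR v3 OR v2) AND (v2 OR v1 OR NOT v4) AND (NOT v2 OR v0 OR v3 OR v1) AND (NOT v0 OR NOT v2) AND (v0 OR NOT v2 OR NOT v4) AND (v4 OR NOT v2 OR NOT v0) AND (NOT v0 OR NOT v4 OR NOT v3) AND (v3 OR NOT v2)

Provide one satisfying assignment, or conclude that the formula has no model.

v0=true,  v1=true,  v2=false,  v3=false,  v4=true

Suppose v3 = false.
The clause (NOT v2) is unit, so v2 = false.
The clause (v0) is unit, so v0 = true.
Suppose v4 = true.
The clause (v1) is unit, so v1 = true.
All clauses are satisfied.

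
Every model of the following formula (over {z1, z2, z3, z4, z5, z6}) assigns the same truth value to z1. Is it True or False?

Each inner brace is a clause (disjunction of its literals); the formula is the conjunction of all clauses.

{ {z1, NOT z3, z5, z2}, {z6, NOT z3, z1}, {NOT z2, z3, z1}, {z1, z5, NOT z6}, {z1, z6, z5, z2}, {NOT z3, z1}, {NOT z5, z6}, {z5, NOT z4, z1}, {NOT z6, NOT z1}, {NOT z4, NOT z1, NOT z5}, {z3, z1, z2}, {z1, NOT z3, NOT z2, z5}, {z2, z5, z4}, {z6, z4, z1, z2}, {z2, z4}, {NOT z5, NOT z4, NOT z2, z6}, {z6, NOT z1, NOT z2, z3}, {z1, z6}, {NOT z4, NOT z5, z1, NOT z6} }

Suppose z1 = false.
From the singleton clause (NOT z3), z3 = false.
From the singleton clause (NOT z2), z2 = false.
But (z2) is also a unit clause — contradiction.
So every satisfying assignment has z1 = True.

True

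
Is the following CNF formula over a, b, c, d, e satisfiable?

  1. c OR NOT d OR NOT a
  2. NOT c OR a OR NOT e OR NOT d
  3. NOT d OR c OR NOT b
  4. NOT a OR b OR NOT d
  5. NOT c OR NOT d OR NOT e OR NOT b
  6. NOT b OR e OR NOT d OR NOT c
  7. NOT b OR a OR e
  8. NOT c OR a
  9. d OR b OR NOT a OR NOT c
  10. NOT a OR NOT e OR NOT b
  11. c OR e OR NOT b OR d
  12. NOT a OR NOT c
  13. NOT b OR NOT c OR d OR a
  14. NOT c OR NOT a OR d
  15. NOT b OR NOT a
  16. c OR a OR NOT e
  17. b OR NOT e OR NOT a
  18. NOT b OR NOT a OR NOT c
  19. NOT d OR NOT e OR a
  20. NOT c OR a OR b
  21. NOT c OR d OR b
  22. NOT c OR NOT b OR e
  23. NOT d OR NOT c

Suppose c = false.
Suppose d = false.
Suppose e = false.
From the singleton clause (NOT b), b = false.
All clauses hold; a can take either value.
A satisfying assignment: a ↦ false,  b ↦ false,  c ↦ false,  d ↦ false,  e ↦ false.

Yes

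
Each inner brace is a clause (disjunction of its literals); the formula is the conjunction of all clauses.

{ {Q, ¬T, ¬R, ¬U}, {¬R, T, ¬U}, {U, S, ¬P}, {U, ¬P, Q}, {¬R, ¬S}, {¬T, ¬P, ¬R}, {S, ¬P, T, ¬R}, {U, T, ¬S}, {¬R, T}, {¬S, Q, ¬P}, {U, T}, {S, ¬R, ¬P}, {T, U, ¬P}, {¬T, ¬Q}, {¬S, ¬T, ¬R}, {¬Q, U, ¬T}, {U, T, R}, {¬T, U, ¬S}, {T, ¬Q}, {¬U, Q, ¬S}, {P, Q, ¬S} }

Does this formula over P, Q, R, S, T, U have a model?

Case R = False:
Case U = True:
Case T = False:
Unit clause (¬Q) forces Q = False.
Unit clause (¬S) forces S = False.
All clauses hold; P can take either value.
A satisfying assignment: P=False, Q=False, R=False, S=False, T=False, U=True.

Yes, satisfiable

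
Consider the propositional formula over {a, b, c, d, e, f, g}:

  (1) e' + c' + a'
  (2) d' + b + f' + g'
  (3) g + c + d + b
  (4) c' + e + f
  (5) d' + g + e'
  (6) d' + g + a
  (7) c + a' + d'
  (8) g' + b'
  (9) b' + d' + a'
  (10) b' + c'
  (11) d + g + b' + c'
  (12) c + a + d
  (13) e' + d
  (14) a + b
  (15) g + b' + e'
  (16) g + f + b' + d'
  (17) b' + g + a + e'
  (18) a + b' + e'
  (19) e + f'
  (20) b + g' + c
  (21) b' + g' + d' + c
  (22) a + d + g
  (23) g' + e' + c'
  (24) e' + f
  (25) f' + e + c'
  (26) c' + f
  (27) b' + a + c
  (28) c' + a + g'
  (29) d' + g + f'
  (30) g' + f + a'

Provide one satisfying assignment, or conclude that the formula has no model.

a ↦ 1, b ↦ 1, c ↦ 0, d ↦ 0, e ↦ 0, f ↦ 0, g ↦ 0

Suppose g = 0.
Suppose d = 0.
The clause (e') is unit, so e = 0.
The clause (f') is unit, so f = 0.
The clause (c') is unit, so c = 0.
The clause (b) is unit, so b = 1.
The clause (a) is unit, so a = 1.
All clauses are satisfied.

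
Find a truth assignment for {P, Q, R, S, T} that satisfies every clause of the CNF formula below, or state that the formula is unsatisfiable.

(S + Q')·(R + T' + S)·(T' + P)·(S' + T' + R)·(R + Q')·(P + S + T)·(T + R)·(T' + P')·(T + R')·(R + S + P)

Case S = 1:
Case T = 0:
The clause (R) is unit, so R = 1.
That conflicts with the unit clause (R').
So T must be the other value — set T = 1.
The clause (P) is unit, so P = 1.
That conflicts with the unit clause (P').
Neither T = 1 nor T = 0 works.
So S must be the other value — set S = 0.
The clause (Q') is unit, so Q = 0.
Case R = 1:
The clause (T) is unit, so T = 1.
The clause (P) is unit, so P = 1.
That conflicts with the unit clause (P').
So R must be the other value — set R = 0.
The clause (T') is unit, so T = 0.
That conflicts with the unit clause (T).
Neither R = 1 nor R = 0 works.
Neither S = 1 nor S = 0 works.

UNSATISFIABLE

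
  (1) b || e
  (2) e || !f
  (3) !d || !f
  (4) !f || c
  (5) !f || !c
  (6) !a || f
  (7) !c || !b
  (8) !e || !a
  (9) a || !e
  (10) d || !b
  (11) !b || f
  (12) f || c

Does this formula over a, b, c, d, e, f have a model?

Suppose b = true.
From the singleton clause (!c), c = false.
From the singleton clause (!f), f = false.
That conflicts with the unit clause (f).
So b must be the other value — set b = false.
From the singleton clause (e), e = true.
From the singleton clause (!a), a = false.
That conflicts with the unit clause (a).
Neither b = true nor b = false works.
No assignment satisfies every clause.

Unsatisfiable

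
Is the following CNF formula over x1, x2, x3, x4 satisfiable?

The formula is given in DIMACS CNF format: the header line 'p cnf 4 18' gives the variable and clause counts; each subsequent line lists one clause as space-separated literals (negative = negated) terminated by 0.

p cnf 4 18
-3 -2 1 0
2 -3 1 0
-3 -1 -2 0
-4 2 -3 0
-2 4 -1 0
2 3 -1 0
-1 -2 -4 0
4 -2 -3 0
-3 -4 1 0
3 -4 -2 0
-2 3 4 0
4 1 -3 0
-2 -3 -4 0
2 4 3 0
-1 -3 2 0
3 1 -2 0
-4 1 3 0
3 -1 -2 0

Case x3 = False:
Case x2 = True:
The clause (¬x4) is unit, so x4 = False.
That conflicts with the unit clause (x4).
That branch fails; take x2 = False instead.
The clause (¬x1) is unit, so x1 = False.
The clause (x4) is unit, so x4 = True.
That conflicts with the unit clause (¬x4).
Both values of x2 lead to a conflict.
That branch fails; take x3 = True instead.
Case x2 = False:
The clause (x1) is unit, so x1 = True.
That conflicts with the unit clause (¬x1).
That branch fails; take x2 = True instead.
The clause (x1) is unit, so x1 = True.
That conflicts with the unit clause (¬x1).
Both values of x2 lead to a conflict.
Both values of x3 lead to a conflict.
No assignment satisfies every clause.

No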